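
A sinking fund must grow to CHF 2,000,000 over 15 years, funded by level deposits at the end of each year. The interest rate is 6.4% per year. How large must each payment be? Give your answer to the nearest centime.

CHF 83,341.20

Level ordinary annuity; solve FV = PMT × [((1+r)^n − 1)/r] for PMT.
Periodic rate r = 0.064 per year.
With n = 15: PMT = 2,000,000 / ([((1+r)^n − 1)/r]) = CHF 83,341.20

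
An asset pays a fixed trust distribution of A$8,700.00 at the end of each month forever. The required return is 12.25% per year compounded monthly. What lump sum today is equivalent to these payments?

A$852,244.90

Periodic rate r = 0.1225/12 per month.
Level perpetuity: PV = PMT / r = 8,700 / (0.1225/12) = A$852,244.90.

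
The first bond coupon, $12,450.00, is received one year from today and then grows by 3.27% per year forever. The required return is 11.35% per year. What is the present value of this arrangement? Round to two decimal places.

Periodic rate r = 0.1135 per year.
Growing perpetuity (Gordon): PV = PMT₁ / (r − g) = 12,450 / (r − 0.0327) = $154,084.16.

$154,084.16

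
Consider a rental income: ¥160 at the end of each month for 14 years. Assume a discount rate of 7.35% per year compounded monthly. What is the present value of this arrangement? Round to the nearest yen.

This is an ordinary annuity: 168 payments of ¥160 at the end of each month.
Periodic rate r = 0.0735/12 per month; n is counted in months.
PV = PMT × [(1 − (1+r)^−n)/r] = 160 × [1 − (1+r)^−168] / r = ¥16,758

¥16,758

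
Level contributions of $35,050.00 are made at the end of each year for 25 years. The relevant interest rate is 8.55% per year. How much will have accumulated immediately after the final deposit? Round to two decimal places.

$2,777,686.25

This is an ordinary annuity: 25 deposits of $35,050.00 at the end of each year.
Periodic rate r = 0.0855 per year.
FV = PMT × [((1+r)^n − 1)/r] = 35,050 × [(1+r)^25 − 1] / r = $2,777,686.25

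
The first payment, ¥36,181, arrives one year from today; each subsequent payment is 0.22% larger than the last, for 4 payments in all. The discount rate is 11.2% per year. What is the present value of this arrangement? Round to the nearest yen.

¥112,109

Periodic rate r = 0.112 per year.
Growing ordinary annuity: PV = PMT₁ × [1 − ((1+g)/(1+r))^n] / (r − g) = 36,181 × [1 − ((1+0.0022)/(1+r))^4] / (r − 0.0022) = ¥112,109.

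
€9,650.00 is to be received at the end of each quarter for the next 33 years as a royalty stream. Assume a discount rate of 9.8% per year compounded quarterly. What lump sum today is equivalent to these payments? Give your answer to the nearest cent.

€377,742.06

This is an ordinary annuity: 132 payments of €9,650.00 at the end of each quarter.
Periodic rate r = 0.098/4 per quarter; n is counted in quarters.
PV = PMT × [(1 − (1+r)^−n)/r] = 9,650 × [1 − (1+r)^−132] / r = €377,742.06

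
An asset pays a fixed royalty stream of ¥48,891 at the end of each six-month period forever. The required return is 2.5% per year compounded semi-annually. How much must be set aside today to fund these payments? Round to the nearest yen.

Periodic rate r = 0.025/2 per half-year.
Level perpetuity: PV = PMT / r = 48,891 / (0.025/2) = ¥3,911,280.

¥3,911,280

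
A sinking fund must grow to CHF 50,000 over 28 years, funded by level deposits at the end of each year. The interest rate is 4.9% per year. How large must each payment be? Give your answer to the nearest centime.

CHF 869.74

Level ordinary annuity; solve FV = PMT × [((1+r)^n − 1)/r] for PMT.
Periodic rate r = 0.049 per year.
With n = 28: PMT = 50,000 / ([((1+r)^n − 1)/r]) = CHF 869.74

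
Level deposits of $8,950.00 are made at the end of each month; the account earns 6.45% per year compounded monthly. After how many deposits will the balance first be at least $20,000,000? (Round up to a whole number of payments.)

479 payments

Periodic rate r = 0.0645/12 per month; n is counted in months.
Ordinary annuity FV: 20,000,000 = 8,950 × [((1+r)^n − 1)/r].
(1+r)^n = 1 + 20,000,000 × r / 8,950, so n = ln(1 + 20,000,000·r/8,950) / ln(1+r) = 478.64.
Round up to a whole number of payments: n = 479.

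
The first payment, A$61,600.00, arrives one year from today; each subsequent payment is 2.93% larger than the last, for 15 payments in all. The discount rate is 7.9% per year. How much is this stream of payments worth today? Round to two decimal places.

A$628,449.23

Periodic rate r = 0.079 per year.
Growing ordinary annuity: PV = PMT₁ × [1 − ((1+g)/(1+r))^n] / (r − g) = 61,600 × [1 − ((1+0.0293)/(1+r))^15] / (r − 0.0293) = A$628,449.23.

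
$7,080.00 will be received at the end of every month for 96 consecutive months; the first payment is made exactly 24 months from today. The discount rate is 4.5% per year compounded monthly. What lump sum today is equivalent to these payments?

$522,890.48

Ordinary annuity of 96 payments, first payment at period 24.
Periodic rate r = 0.045/12 per month; n is counted in months.
The ordinary-annuity PV formula values the stream one period before the first payment (period 23); discount that back 23 periods:
PV₀ = 7,080 × [1 − (1+r)^−96] / r × (1+r)^−23 = $522,890.48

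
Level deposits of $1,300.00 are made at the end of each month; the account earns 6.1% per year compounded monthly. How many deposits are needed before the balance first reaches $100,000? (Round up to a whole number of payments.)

66 payments

Periodic rate r = 0.061/12 per month; n is counted in months.
Ordinary annuity FV: 100,000 = 1,300 × [((1+r)^n − 1)/r].
(1+r)^n = 1 + 100,000 × r / 1,300, so n = ln(1 + 100,000·r/1,300) / ln(1+r) = 65.09.
Round up to a whole number of payments: n = 66.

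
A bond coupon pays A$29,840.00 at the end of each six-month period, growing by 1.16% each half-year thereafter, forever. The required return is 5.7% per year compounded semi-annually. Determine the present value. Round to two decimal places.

Periodic rate r = 0.057/2 per half-year.
Growing perpetuity (Gordon): PV = PMT₁ / (r − g) = 29,840 / (r − 0.0116) = A$1,765,680.47.

A$1,765,680.47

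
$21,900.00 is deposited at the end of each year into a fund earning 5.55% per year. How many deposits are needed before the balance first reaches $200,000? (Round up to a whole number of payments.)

8 payments

Periodic rate r = 0.0555 per year.
Ordinary annuity FV: 200,000 = 21,900 × [((1+r)^n − 1)/r].
(1+r)^n = 1 + 200,000 × r / 21,900, so n = ln(1 + 200,000·r/21,900) / ln(1+r) = 7.59.
Round up to a whole number of payments: n = 8.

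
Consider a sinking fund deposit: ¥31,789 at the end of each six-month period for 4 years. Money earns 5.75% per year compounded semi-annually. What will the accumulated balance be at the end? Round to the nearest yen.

This is an ordinary annuity: 8 deposits of ¥31,789 at the end of each six-month period.
Periodic rate r = 0.0575/2 per half-year; n is counted in half-years.
FV = PMT × [((1+r)^n − 1)/r] = 31,789 × [(1+r)^8 − 1] / r = ¥281,428

¥281,428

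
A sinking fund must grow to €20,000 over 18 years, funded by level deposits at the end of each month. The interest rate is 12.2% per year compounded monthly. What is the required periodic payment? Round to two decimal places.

€25.77

Level ordinary annuity; solve FV = PMT × [((1+r)^n − 1)/r] for PMT.
Periodic rate r = 0.122/12 per month; n is counted in months.
With n = 216: PMT = 20,000 / ([((1+r)^n − 1)/r]) = €25.77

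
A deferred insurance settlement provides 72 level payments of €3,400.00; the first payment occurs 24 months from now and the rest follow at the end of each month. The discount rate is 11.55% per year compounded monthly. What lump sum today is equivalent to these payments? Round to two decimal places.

Ordinary annuity of 72 payments, first payment at period 24.
Periodic rate r = 0.1155/12 per month; n is counted in months.
The ordinary-annuity PV formula values the stream one period before the first payment (period 23); discount that back 23 periods:
PV₀ = 3,400 × [1 − (1+r)^−72] / r × (1+r)^−23 = €141,207.47

€141,207.47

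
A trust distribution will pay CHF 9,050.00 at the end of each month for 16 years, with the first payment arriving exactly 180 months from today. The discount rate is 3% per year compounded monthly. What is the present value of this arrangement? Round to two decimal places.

CHF 881,766.39

Ordinary annuity of 192 payments, first payment at period 180.
Periodic rate r = 0.03/12 per month; n is counted in months.
The ordinary-annuity PV formula values the stream one period before the first payment (period 179); discount that back 179 periods:
PV₀ = 9,050 × [1 − (1+r)^−192] / r × (1+r)^−179 = CHF 881,766.39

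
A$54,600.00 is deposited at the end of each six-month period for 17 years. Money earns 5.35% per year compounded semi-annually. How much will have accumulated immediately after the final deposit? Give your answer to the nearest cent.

This is an ordinary annuity: 34 deposits of A$54,600.00 at the end of each six-month period.
Periodic rate r = 0.0535/2 per half-year; n is counted in half-years.
FV = PMT × [((1+r)^n − 1)/r] = 54,600 × [(1+r)^34 − 1] / r = A$2,966,933.03

A$2,966,933.03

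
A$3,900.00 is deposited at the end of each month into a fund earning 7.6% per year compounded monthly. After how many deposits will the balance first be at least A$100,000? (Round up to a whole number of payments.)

24 payments

Periodic rate r = 0.076/12 per month; n is counted in months.
Ordinary annuity FV: 100,000 = 3,900 × [((1+r)^n − 1)/r].
(1+r)^n = 1 + 100,000 × r / 3,900, so n = ln(1 + 100,000·r/3,900) / ln(1+r) = 23.84.
Round up to a whole number of payments: n = 24.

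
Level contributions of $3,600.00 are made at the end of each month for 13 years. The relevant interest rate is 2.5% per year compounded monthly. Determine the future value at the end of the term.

$662,796.56

This is an ordinary annuity: 156 deposits of $3,600.00 at the end of each month.
Periodic rate r = 0.025/12 per month; n is counted in months.
FV = PMT × [((1+r)^n − 1)/r] = 3,600 × [(1+r)^156 − 1] / r = $662,796.56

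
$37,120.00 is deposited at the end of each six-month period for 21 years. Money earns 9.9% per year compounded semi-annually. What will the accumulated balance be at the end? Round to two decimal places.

This is an ordinary annuity: 42 deposits of $37,120.00 at the end of each six-month period.
Periodic rate r = 0.099/2 per half-year; n is counted in half-years.
FV = PMT × [((1+r)^n − 1)/r] = 37,120 × [(1+r)^42 − 1] / r = $4,955,228.73

$4,955,228.73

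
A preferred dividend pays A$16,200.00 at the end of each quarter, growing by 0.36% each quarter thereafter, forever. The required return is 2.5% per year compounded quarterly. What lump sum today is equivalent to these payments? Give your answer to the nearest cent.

Periodic rate r = 0.025/4 per quarter.
Growing perpetuity (Gordon): PV = PMT₁ / (r − g) = 16,200 / (r − 0.0036) = A$6,113,207.55.

A$6,113,207.55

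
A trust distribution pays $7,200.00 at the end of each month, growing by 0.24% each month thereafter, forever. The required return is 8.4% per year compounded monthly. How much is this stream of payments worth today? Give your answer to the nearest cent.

Periodic rate r = 0.084/12 per month.
Growing perpetuity (Gordon): PV = PMT₁ / (r − g) = 7,200 / (r − 0.0024) = $1,565,217.39.

$1,565,217.39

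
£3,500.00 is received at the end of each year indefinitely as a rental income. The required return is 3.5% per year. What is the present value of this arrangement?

£100,000.00

Periodic rate r = 0.035 per year.
Level perpetuity: PV = PMT / r = 3,500 / (0.035) = £100,000.00.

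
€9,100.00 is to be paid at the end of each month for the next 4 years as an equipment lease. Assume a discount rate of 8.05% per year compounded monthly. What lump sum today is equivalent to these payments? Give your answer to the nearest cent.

€372,395.29

This is an ordinary annuity: 48 payments of €9,100.00 at the end of each month.
Periodic rate r = 0.0805/12 per month; n is counted in months.
PV = PMT × [(1 − (1+r)^−n)/r] = 9,100 × [1 − (1+r)^−48] / r = €372,395.29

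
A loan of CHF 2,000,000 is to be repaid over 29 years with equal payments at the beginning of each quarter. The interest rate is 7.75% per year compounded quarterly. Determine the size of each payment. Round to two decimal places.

Level annuity due; solve PV = PMT × [(1 − (1+r)^−n)/r] × (1+r) for PMT.
Periodic rate r = 0.0775/4 per quarter; n is counted in quarters.
With n = 116: PMT = 2,000,000 / ([(1 − (1+r)^−n)/r] × (1+r)) = CHF 42,614.06

CHF 42,614.06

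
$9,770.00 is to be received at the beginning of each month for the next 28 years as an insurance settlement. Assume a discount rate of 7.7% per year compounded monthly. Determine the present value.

This is an annuity due: 336 payments of $9,770.00 at the beginning of each month.
Periodic rate r = 0.077/12 per month; n is counted in months.
PV = PMT × [(1 − (1+r)^−n)/r] × (1+r) = 9,770 × [1 − (1+r)^−336] / r × (1+r) = $1,353,712.35

$1,353,712.35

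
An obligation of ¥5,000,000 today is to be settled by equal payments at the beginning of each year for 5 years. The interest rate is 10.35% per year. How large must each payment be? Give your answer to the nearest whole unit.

Level annuity due; solve PV = PMT × [(1 − (1+r)^−n)/r] × (1+r) for PMT.
Periodic rate r = 0.1035 per year.
With n = 5: PMT = 5,000,000 / ([(1 − (1+r)^−n)/r] × (1+r)) = ¥1,205,982

¥1,205,982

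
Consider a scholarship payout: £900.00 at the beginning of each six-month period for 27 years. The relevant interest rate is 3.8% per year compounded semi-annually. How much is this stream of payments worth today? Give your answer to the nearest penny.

£30,799.86

This is an annuity due: 54 payments of £900.00 at the beginning of each six-month period.
Periodic rate r = 0.038/2 per half-year; n is counted in half-years.
PV = PMT × [(1 − (1+r)^−n)/r] × (1+r) = 900 × [1 − (1+r)^−54] / r × (1+r) = £30,799.86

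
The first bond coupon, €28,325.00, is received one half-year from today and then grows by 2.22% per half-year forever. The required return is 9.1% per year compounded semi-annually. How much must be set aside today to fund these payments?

€1,215,665.24

Periodic rate r = 0.091/2 per half-year.
Growing perpetuity (Gordon): PV = PMT₁ / (r − g) = 28,325 / (r − 0.0222) = €1,215,665.24.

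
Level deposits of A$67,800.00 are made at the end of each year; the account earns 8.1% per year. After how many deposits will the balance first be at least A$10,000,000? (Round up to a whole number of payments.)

Periodic rate r = 0.081 per year.
Ordinary annuity FV: 10,000,000 = 67,800 × [((1+r)^n − 1)/r].
(1+r)^n = 1 + 10,000,000 × r / 67,800, so n = ln(1 + 10,000,000·r/67,800) / ln(1+r) = 32.88.
Round up to a whole number of payments: n = 33.

33 payments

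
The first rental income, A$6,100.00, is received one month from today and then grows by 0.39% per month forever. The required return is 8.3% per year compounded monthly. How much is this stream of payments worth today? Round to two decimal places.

Periodic rate r = 0.083/12 per month.
Growing perpetuity (Gordon): PV = PMT₁ / (r − g) = 6,100 / (r − 0.0039) = A$2,022,099.45.

A$2,022,099.45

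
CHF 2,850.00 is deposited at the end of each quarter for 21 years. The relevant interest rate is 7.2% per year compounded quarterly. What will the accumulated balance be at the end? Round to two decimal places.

CHF 550,241.47

This is an ordinary annuity: 84 deposits of CHF 2,850.00 at the end of each quarter.
Periodic rate r = 0.072/4 per quarter; n is counted in quarters.
FV = PMT × [((1+r)^n − 1)/r] = 2,850 × [(1+r)^84 − 1] / r = CHF 550,241.47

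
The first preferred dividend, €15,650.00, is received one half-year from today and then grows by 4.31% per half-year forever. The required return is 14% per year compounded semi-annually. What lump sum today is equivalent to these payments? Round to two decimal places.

€581,784.39

Periodic rate r = 0.14/2 per half-year.
Growing perpetuity (Gordon): PV = PMT₁ / (r − g) = 15,650 / (r − 0.0431) = €581,784.39.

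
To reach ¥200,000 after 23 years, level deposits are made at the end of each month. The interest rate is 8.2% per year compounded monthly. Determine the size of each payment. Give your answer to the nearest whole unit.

Level ordinary annuity; solve FV = PMT × [((1+r)^n − 1)/r] for PMT.
Periodic rate r = 0.082/12 per month; n is counted in months.
With n = 276: PMT = 200,000 / ([((1+r)^n − 1)/r]) = ¥246

¥246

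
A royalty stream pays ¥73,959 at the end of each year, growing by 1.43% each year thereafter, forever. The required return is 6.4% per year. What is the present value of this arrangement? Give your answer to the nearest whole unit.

¥1,488,109

Periodic rate r = 0.064 per year.
Growing perpetuity (Gordon): PV = PMT₁ / (r − g) = 73,959 / (r − 0.0143) = ¥1,488,109.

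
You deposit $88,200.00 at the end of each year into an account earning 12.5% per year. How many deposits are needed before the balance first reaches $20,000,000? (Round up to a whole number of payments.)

29 payments

Periodic rate r = 0.125 per year.
Ordinary annuity FV: 20,000,000 = 88,200 × [((1+r)^n − 1)/r].
(1+r)^n = 1 + 20,000,000 × r / 88,200, so n = ln(1 + 20,000,000·r/88,200) / ln(1+r) = 28.69.
Round up to a whole number of payments: n = 29.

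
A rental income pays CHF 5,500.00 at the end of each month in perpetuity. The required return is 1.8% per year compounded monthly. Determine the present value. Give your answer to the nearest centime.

CHF 3,666,666.67

Periodic rate r = 0.018/12 per month.
Level perpetuity: PV = PMT / r = 5,500 / (0.018/12) = CHF 3,666,666.67.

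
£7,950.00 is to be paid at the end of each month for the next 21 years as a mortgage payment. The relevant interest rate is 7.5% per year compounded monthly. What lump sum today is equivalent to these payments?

This is an ordinary annuity: 252 payments of £7,950.00 at the end of each month.
Periodic rate r = 0.075/12 per month; n is counted in months.
PV = PMT × [(1 − (1+r)^−n)/r] = 7,950 × [1 − (1+r)^−252] / r = £1,007,392.60

£1,007,392.60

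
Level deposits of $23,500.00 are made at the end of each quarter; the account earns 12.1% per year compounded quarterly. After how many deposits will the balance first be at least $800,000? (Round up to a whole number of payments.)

24 payments

Periodic rate r = 0.121/4 per quarter; n is counted in quarters.
Ordinary annuity FV: 800,000 = 23,500 × [((1+r)^n − 1)/r].
(1+r)^n = 1 + 800,000 × r / 23,500, so n = ln(1 + 800,000·r/23,500) / ln(1+r) = 23.75.
Round up to a whole number of payments: n = 24.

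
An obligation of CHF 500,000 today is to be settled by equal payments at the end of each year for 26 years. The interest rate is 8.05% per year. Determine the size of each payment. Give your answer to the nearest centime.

Level ordinary annuity; solve PV = PMT × [(1 − (1+r)^−n)/r] for PMT.
Periodic rate r = 0.0805 per year.
With n = 26: PMT = 500,000 / ([(1 − (1+r)^−n)/r]) = CHF 46,455.77

CHF 46,455.77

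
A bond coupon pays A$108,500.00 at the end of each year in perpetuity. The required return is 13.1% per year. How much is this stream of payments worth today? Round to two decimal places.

Periodic rate r = 0.131 per year.
Level perpetuity: PV = PMT / r = 108,500 / (0.131) = A$828,244.27.

A$828,244.27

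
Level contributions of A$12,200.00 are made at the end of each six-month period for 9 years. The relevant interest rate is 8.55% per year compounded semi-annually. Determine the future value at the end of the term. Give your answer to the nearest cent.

A$320,891.57

This is an ordinary annuity: 18 deposits of A$12,200.00 at the end of each six-month period.
Periodic rate r = 0.0855/2 per half-year; n is counted in half-years.
FV = PMT × [((1+r)^n − 1)/r] = 12,200 × [(1+r)^18 − 1] / r = A$320,891.57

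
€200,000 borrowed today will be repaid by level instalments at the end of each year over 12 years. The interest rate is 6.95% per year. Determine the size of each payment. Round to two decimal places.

€25,113.34

Level ordinary annuity; solve PV = PMT × [(1 − (1+r)^−n)/r] for PMT.
Periodic rate r = 0.0695 per year.
With n = 12: PMT = 200,000 / ([(1 − (1+r)^−n)/r]) = €25,113.34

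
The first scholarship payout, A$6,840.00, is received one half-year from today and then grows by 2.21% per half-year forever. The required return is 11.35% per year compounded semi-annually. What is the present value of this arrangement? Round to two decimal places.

A$197,402.60

Periodic rate r = 0.1135/2 per half-year.
Growing perpetuity (Gordon): PV = PMT₁ / (r − g) = 6,840 / (r − 0.0221) = A$197,402.60.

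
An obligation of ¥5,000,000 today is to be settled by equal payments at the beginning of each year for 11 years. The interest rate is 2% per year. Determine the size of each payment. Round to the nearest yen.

Level annuity due; solve PV = PMT × [(1 − (1+r)^−n)/r] × (1+r) for PMT.
Periodic rate r = 0.02 per year.
With n = 11: PMT = 5,000,000 / ([(1 − (1+r)^−n)/r] × (1+r)) = ¥500,872

¥500,872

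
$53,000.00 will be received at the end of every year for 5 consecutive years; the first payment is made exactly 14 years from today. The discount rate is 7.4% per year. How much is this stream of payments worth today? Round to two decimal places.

$84,994.01

Ordinary annuity of 5 payments, first payment at period 14.
Periodic rate r = 0.074 per year.
The ordinary-annuity PV formula values the stream one period before the first payment (period 13); discount that back 13 periods:
PV₀ = 53,000 × [1 − (1+r)^−5] / r × (1+r)^−13 = $84,994.01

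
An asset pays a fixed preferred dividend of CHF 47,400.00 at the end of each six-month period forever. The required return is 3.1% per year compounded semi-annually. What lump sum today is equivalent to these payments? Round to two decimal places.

Periodic rate r = 0.031/2 per half-year.
Level perpetuity: PV = PMT / r = 47,400 / (0.031/2) = CHF 3,058,064.52.

CHF 3,058,064.52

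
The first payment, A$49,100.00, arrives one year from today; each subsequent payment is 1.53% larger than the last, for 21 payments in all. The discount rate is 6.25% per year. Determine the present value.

A$639,651.52

Periodic rate r = 0.0625 per year.
Growing ordinary annuity: PV = PMT₁ × [1 − ((1+g)/(1+r))^n] / (r − g) = 49,100 × [1 − ((1+0.0153)/(1+r))^21] / (r − 0.0153) = A$639,651.52.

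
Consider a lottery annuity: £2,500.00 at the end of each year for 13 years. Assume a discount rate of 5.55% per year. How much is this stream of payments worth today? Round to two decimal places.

This is an ordinary annuity: 13 payments of £2,500.00 at the end of each year.
Periodic rate r = 0.0555 per year.
PV = PMT × [(1 − (1+r)^−n)/r] = 2,500 × [1 − (1+r)^−13] / r = £22,725.26

£22,725.26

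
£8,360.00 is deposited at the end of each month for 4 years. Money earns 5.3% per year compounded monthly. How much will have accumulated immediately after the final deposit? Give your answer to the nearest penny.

This is an ordinary annuity: 48 deposits of £8,360.00 at the end of each month.
Periodic rate r = 0.053/12 per month; n is counted in months.
FV = PMT × [((1+r)^n − 1)/r] = 8,360 × [(1+r)^48 − 1] / r = £445,895.89

£445,895.89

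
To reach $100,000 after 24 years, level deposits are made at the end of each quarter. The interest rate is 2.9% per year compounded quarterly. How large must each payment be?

$724.50

Level ordinary annuity; solve FV = PMT × [((1+r)^n − 1)/r] for PMT.
Periodic rate r = 0.029/4 per quarter; n is counted in quarters.
With n = 96: PMT = 100,000 / ([((1+r)^n − 1)/r]) = $724.50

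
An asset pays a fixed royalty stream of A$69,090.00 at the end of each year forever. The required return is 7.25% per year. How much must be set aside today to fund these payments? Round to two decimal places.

A$952,965.52

Periodic rate r = 0.0725 per year.
Level perpetuity: PV = PMT / r = 69,090 / (0.0725) = A$952,965.52.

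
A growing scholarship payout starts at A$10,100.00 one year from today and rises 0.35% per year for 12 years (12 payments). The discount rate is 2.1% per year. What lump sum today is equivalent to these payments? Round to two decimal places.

A$108,131.95

Periodic rate r = 0.021 per year.
Growing ordinary annuity: PV = PMT₁ × [1 − ((1+g)/(1+r))^n] / (r − g) = 10,100 × [1 − ((1+0.0035)/(1+r))^12] / (r − 0.0035) = A$108,131.95.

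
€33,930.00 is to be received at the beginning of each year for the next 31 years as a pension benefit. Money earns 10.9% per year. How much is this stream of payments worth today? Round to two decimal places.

€331,243.93

This is an annuity due: 31 payments of €33,930.00 at the beginning of each year.
Periodic rate r = 0.109 per year.
PV = PMT × [(1 − (1+r)^−n)/r] × (1+r) = 33,930 × [1 − (1+r)^−31] / r × (1+r) = €331,243.93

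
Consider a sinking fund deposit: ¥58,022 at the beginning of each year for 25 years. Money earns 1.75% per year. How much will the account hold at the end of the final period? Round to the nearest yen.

This is an annuity due: 25 deposits of ¥58,022 at the beginning of each year.
Periodic rate r = 0.0175 per year.
FV = PMT × [((1+r)^n − 1)/r] × (1+r) = 58,022 × [(1+r)^25 − 1] / r × (1+r) = ¥1,831,780

¥1,831,780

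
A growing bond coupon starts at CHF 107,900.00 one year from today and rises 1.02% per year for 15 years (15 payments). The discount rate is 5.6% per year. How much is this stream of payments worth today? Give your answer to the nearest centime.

Periodic rate r = 0.056 per year.
Growing ordinary annuity: PV = PMT₁ × [1 − ((1+g)/(1+r))^n] / (r − g) = 107,900 × [1 − ((1+0.0102)/(1+r))^15] / (r − 0.0102) = CHF 1,144,439.17.

CHF 1,144,439.17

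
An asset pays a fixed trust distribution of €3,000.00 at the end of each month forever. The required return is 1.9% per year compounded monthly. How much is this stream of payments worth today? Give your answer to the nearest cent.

Periodic rate r = 0.019/12 per month.
Level perpetuity: PV = PMT / r = 3,000 / (0.019/12) = €1,894,736.84.

€1,894,736.84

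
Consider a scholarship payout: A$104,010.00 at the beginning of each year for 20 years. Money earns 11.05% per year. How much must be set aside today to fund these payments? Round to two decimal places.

This is an annuity due: 20 payments of A$104,010.00 at the beginning of each year.
Periodic rate r = 0.1105 per year.
PV = PMT × [(1 − (1+r)^−n)/r] × (1+r) = 104,010 × [1 − (1+r)^−20] / r × (1+r) = A$916,789.69

A$916,789.69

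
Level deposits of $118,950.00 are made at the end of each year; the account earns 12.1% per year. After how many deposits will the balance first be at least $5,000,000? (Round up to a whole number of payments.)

16 payments

Periodic rate r = 0.121 per year.
Ordinary annuity FV: 5,000,000 = 118,950 × [((1+r)^n − 1)/r].
(1+r)^n = 1 + 5,000,000 × r / 118,950, so n = ln(1 + 5,000,000·r/118,950) / ln(1+r) = 15.81.
Round up to a whole number of payments: n = 16.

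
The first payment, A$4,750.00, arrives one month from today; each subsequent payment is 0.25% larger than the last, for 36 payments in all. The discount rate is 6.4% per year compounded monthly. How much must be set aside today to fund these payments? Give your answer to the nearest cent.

Periodic rate r = 0.064/12 per month; n is counted in months.
Growing ordinary annuity: PV = PMT₁ × [1 − ((1+g)/(1+r))^n] / (r − g) = 4,750 × [1 − ((1+0.0025)/(1+r))^36] / (r − 0.0025) = A$161,965.64.

A$161,965.64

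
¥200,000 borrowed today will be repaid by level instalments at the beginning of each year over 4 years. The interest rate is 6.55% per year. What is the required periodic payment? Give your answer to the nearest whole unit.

¥54,854

Level annuity due; solve PV = PMT × [(1 − (1+r)^−n)/r] × (1+r) for PMT.
Periodic rate r = 0.0655 per year.
With n = 4: PMT = 200,000 / ([(1 − (1+r)^−n)/r] × (1+r)) = ¥54,854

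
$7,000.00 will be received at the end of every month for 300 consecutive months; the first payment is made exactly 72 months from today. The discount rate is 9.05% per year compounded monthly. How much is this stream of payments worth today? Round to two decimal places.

Ordinary annuity of 300 payments, first payment at period 72.
Periodic rate r = 0.0905/12 per month; n is counted in months.
The ordinary-annuity PV formula values the stream one period before the first payment (period 71); discount that back 71 periods:
PV₀ = 7,000 × [1 − (1+r)^−300] / r × (1+r)^−71 = $487,293.56

$487,293.56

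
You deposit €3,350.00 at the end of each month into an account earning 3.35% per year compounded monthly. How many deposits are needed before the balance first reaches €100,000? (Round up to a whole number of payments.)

29 payments

Periodic rate r = 0.0335/12 per month; n is counted in months.
Ordinary annuity FV: 100,000 = 3,350 × [((1+r)^n − 1)/r].
(1+r)^n = 1 + 100,000 × r / 3,350, so n = ln(1 + 100,000·r/3,350) / ln(1+r) = 28.71.
Round up to a whole number of payments: n = 29.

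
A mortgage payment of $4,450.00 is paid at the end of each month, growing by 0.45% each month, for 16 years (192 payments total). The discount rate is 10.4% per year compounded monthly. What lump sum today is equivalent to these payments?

Periodic rate r = 0.104/12 per month; n is counted in months.
Growing ordinary annuity: PV = PMT₁ × [1 − ((1+g)/(1+r))^n] / (r − g) = 4,450 × [1 − ((1+0.0045)/(1+r))^192] / (r − 0.0045) = $585,599.78.

$585,599.78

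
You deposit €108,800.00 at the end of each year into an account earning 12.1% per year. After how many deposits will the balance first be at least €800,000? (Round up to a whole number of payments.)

Periodic rate r = 0.121 per year.
Ordinary annuity FV: 800,000 = 108,800 × [((1+r)^n − 1)/r].
(1+r)^n = 1 + 800,000 × r / 108,800, so n = ln(1 + 800,000·r/108,800) / ln(1+r) = 5.57.
Round up to a whole number of payments: n = 6.

6 payments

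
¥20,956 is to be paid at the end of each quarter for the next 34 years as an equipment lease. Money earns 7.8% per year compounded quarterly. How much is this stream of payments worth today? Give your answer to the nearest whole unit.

¥996,933

This is an ordinary annuity: 136 payments of ¥20,956 at the end of each quarter.
Periodic rate r = 0.078/4 per quarter; n is counted in quarters.
PV = PMT × [(1 − (1+r)^−n)/r] = 20,956 × [1 − (1+r)^−136] / r = ¥996,933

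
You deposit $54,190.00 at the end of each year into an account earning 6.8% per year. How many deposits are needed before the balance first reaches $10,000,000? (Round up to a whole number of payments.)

40 payments

Periodic rate r = 0.068 per year.
Ordinary annuity FV: 10,000,000 = 54,190 × [((1+r)^n − 1)/r].
(1+r)^n = 1 + 10,000,000 × r / 54,190, so n = ln(1 + 10,000,000·r/54,190) / ln(1+r) = 39.62.
Round up to a whole number of payments: n = 40.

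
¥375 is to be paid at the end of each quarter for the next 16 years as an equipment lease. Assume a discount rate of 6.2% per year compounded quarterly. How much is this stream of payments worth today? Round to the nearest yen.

¥15,153

This is an ordinary annuity: 64 payments of ¥375 at the end of each quarter.
Periodic rate r = 0.062/4 per quarter; n is counted in quarters.
PV = PMT × [(1 − (1+r)^−n)/r] = 375 × [1 − (1+r)^−64] / r = ¥15,153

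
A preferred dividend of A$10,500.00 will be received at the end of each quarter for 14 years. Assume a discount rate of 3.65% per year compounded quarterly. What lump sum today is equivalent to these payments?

A$458,792.85

This is an ordinary annuity: 56 payments of A$10,500.00 at the end of each quarter.
Periodic rate r = 0.0365/4 per quarter; n is counted in quarters.
PV = PMT × [(1 − (1+r)^−n)/r] = 10,500 × [1 − (1+r)^−56] / r = A$458,792.85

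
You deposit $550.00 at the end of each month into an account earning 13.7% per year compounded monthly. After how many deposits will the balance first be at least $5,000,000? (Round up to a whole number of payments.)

Periodic rate r = 0.137/12 per month; n is counted in months.
Ordinary annuity FV: 5,000,000 = 550 × [((1+r)^n − 1)/r].
(1+r)^n = 1 + 5,000,000 × r / 550, so n = ln(1 + 5,000,000·r/550) / ln(1+r) = 409.79.
Round up to a whole number of payments: n = 410.

410 payments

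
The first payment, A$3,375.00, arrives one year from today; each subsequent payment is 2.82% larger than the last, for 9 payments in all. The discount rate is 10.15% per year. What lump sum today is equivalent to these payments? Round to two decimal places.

A$21,269.00

Periodic rate r = 0.1015 per year.
Growing ordinary annuity: PV = PMT₁ × [1 − ((1+g)/(1+r))^n] / (r − g) = 3,375 × [1 − ((1+0.0282)/(1+r))^9] / (r − 0.0282) = A$21,269.00.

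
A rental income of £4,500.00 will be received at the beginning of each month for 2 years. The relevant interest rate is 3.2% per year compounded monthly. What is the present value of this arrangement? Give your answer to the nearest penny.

£104,760.34

This is an annuity due: 24 payments of £4,500.00 at the beginning of each month.
Periodic rate r = 0.032/12 per month; n is counted in months.
PV = PMT × [(1 − (1+r)^−n)/r] × (1+r) = 4,500 × [1 − (1+r)^−24] / r × (1+r) = £104,760.34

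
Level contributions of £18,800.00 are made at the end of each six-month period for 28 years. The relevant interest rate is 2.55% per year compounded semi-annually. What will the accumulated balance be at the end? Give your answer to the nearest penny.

£1,523,090.81

This is an ordinary annuity: 56 deposits of £18,800.00 at the end of each six-month period.
Periodic rate r = 0.0255/2 per half-year; n is counted in half-years.
FV = PMT × [((1+r)^n − 1)/r] = 18,800 × [(1+r)^56 − 1] / r = £1,523,090.81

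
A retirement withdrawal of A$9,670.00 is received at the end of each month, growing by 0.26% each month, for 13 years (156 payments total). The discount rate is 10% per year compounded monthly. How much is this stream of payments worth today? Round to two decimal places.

A$993,685.50

Periodic rate r = 0.1/12 per month; n is counted in months.
Growing ordinary annuity: PV = PMT₁ × [1 − ((1+g)/(1+r))^n] / (r − g) = 9,670 × [1 − ((1+0.0026)/(1+r))^156] / (r − 0.0026) = A$993,685.50.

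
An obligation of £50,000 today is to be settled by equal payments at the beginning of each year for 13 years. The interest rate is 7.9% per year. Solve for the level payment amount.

£5,830.71

Level annuity due; solve PV = PMT × [(1 − (1+r)^−n)/r] × (1+r) for PMT.
Periodic rate r = 0.079 per year.
With n = 13: PMT = 50,000 / ([(1 − (1+r)^−n)/r] × (1+r)) = £5,830.71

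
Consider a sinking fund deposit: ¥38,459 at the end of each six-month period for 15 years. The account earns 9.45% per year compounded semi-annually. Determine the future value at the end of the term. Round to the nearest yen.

This is an ordinary annuity: 30 deposits of ¥38,459 at the end of each six-month period.
Periodic rate r = 0.0945/2 per half-year; n is counted in half-years.
FV = PMT × [((1+r)^n − 1)/r] = 38,459 × [(1+r)^30 − 1] / r = ¥2,437,729

¥2,437,729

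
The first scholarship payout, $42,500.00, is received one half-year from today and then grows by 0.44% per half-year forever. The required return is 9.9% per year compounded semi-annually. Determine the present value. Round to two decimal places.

$942,350.33

Periodic rate r = 0.099/2 per half-year.
Growing perpetuity (Gordon): PV = PMT₁ / (r − g) = 42,500 / (r − 0.0044) = $942,350.33.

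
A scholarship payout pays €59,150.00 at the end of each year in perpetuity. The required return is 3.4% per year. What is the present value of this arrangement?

€1,739,705.88

Periodic rate r = 0.034 per year.
Level perpetuity: PV = PMT / r = 59,150 / (0.034) = €1,739,705.88.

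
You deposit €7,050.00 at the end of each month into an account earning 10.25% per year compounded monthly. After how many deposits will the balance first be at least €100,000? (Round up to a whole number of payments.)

14 payments

Periodic rate r = 0.1025/12 per month; n is counted in months.
Ordinary annuity FV: 100,000 = 7,050 × [((1+r)^n − 1)/r].
(1+r)^n = 1 + 100,000 × r / 7,050, so n = ln(1 + 100,000·r/7,050) / ln(1+r) = 13.45.
Round up to a whole number of payments: n = 14.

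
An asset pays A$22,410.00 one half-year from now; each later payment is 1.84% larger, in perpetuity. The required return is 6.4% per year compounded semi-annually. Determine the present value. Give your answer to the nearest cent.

A$1,647,794.12

Periodic rate r = 0.064/2 per half-year.
Growing perpetuity (Gordon): PV = PMT₁ / (r − g) = 22,410 / (r − 0.0184) = A$1,647,794.12.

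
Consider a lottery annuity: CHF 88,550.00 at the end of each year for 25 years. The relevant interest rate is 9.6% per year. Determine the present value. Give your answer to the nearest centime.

CHF 829,144.84

This is an ordinary annuity: 25 payments of CHF 88,550.00 at the end of each year.
Periodic rate r = 0.096 per year.
PV = PMT × [(1 − (1+r)^−n)/r] = 88,550 × [1 − (1+r)^−25] / r = CHF 829,144.84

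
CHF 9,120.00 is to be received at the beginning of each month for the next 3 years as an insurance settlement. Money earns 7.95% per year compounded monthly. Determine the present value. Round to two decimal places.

CHF 293,179.53

This is an annuity due: 36 payments of CHF 9,120.00 at the beginning of each month.
Periodic rate r = 0.0795/12 per month; n is counted in months.
PV = PMT × [(1 − (1+r)^−n)/r] × (1+r) = 9,120 × [1 − (1+r)^−36] / r × (1+r) = CHF 293,179.53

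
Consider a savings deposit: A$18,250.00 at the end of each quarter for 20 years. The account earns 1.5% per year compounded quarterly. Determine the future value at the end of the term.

This is an ordinary annuity: 80 deposits of A$18,250.00 at the end of each quarter.
Periodic rate r = 0.015/4 per quarter; n is counted in quarters.
FV = PMT × [((1+r)^n − 1)/r] = 18,250 × [(1+r)^80 − 1] / r = A$1,698,961.20

A$1,698,961.20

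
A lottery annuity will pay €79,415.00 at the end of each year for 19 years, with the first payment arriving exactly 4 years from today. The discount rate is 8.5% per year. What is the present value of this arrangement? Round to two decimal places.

€576,217.23

Ordinary annuity of 19 payments, first payment at period 4.
Periodic rate r = 0.085 per year.
The ordinary-annuity PV formula values the stream one period before the first payment (period 3); discount that back 3 periods:
PV₀ = 79,415 × [1 − (1+r)^−19] / r × (1+r)^−3 = €576,217.23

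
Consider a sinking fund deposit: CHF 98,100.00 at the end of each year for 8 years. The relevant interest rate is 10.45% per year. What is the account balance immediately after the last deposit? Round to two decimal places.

CHF 1,140,358.86

This is an ordinary annuity: 8 deposits of CHF 98,100.00 at the end of each year.
Periodic rate r = 0.1045 per year.
FV = PMT × [((1+r)^n − 1)/r] = 98,100 × [(1+r)^8 − 1] / r = CHF 1,140,358.86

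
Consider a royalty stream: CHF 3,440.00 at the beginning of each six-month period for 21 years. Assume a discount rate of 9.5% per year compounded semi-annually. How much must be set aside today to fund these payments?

CHF 65,057.92

This is an annuity due: 42 payments of CHF 3,440.00 at the beginning of each six-month period.
Periodic rate r = 0.095/2 per half-year; n is counted in half-years.
PV = PMT × [(1 − (1+r)^−n)/r] × (1+r) = 3,440 × [1 − (1+r)^−42] / r × (1+r) = CHF 65,057.92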